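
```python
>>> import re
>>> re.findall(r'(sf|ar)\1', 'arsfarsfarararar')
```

['ar', 'ar']

`\1` has to match the exact text group 1 already captured.
Walking the string: at [8:12] match 'arar', group 1 = 'ar'; at [12:16] match 'arar', group 1 = 'ar'.
With a single group, `findall` returns only what that group captured — 2 items.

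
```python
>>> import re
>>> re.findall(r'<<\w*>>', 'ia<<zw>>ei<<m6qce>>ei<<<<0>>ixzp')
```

['<<zw>>', '<<m6qce>>', '<<0>>']

With no groups in the pattern, `findall` gives back each whole match — 3 here.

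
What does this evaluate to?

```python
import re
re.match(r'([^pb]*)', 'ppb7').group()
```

''

This matches zero or more of any character except [pb] (captured).
`re.match` won't scan ahead — the pattern has to work from the very first character.
The match spans [0:0] → ''.
Captured: group 1 = ''.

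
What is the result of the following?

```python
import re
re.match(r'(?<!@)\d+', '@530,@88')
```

`match` is anchored at position 0; if the pattern doesn't fit there, it returns None.
Here the string doesn't start with a match, so the call returns None.

None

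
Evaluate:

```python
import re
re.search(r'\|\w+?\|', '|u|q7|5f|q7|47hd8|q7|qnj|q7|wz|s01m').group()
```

`search` walks the string left to right and returns the first match it finds.
The match spans [0:3] → '|u|'.

'|u|'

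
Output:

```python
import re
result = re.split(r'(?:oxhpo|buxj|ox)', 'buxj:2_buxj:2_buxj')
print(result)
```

Matches to split on: at [0:4] → 'buxj'; at [7:11] → 'buxj'; at [14:18] → 'buxj'.
Each match becomes a cut point; 4 segments remain.

['', ':2_', ':2_', '']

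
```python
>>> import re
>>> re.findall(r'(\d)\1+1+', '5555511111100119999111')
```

After group 1 captures some text, `\1` only succeeds where that same text appears again.
Scanning left to right: at [0:11] match '55555111111', group 1 = '5'; at [11:15] match '0011', group 1 = '0'; at [15:22] match '9999111', group 1 = '9'.
`findall` collects group 1 from each match (3 total).

['5', '0', '9']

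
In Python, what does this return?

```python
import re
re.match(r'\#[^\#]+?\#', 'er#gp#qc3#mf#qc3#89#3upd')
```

None

`match` is anchored at position 0; if the pattern doesn't fit there, it returns None.
Here the string doesn't start with a match, so the call returns None.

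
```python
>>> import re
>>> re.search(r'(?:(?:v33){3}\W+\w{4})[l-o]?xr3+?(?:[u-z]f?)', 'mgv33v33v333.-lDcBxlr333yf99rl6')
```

This matches the literal 'v33' repeated 3 times, then one or more of a non-word character, then exactly 4 of a word character (non-capturing group); then optionally a character in [l-o], then the literal 'xr', then one or more of the literal '3' (lazy); then a character in [u-z], then optionally a literal 'f' (non-capturing group).
`re.search` tries every starting position until one works.
Here the pattern never matches, so the call returns None.

None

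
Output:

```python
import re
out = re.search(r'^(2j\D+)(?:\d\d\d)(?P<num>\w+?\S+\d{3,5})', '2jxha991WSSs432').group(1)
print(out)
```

2jxha

Pattern: anchored at the start of the string; then the literal '2j', then one or more of a non-digit (captured); then a digit, then a digit, then a digit (non-capturing group); then one or more of a word character (lazy), then one or more of a non-whitespace character, then 3 to 5 of a digit (captured as 'num').
`re.search` tries every starting position until one works.
The match spans [0:15] → '2jxha991WSSs432'.
Captured: group 1 = '2jxha', group 2 = 'WSSs432'.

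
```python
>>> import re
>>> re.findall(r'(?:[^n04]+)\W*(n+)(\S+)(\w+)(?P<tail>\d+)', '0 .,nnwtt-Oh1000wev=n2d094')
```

The pattern matches one or more of any character except [n04] (non-capturing group); then zero or more of a non-word character; then one or more of a literal 'n' (captured); then one or more of a non-whitespace character (captured); then one or more of a word character (captured); then one or more of a digit (captured as 'tail').
Walking the string: at [1:26] match ' .,nnwtt-Oh1000wev=n2d094', groups = ('nn', 'wtt-Oh1000wev=n2d0', '9', '4').
With 4 capturing groups, `findall` returns a 4-tuple per match.

[('nn', 'wtt-Oh1000wev=n2d0', '9', '4')]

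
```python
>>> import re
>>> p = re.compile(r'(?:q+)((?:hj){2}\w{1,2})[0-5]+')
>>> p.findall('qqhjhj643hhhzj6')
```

['hjhj64']

`findall` collects group 1 from the one match (1 total).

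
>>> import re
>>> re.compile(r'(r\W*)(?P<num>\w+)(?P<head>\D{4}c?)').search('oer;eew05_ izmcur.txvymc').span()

The match spans [2:15] → 'r;eew05_ izmc'.

(2, 15)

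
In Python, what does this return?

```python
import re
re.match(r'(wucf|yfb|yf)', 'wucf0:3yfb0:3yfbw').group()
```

'wucf'

`re.match` only tries the pattern at the start of the string.
The match spans [0:4] → 'wucf'.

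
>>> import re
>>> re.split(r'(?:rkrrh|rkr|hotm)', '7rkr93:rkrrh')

['7', '93:', '']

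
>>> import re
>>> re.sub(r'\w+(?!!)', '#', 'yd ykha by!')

'# # #y!'

The negative lookaround is zero-width — it rules out positions where the adjacent text would match, without consuming anything.
Matches: at [0:2] → 'yd'; at [3:7] → 'ykha'; at [8:9] → 'b'.
Every occurrence is swapped for '#'.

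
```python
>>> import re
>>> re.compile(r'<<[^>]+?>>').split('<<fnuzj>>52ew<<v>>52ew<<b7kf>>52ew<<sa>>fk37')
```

Each match becomes a cut point; 5 segments remain.

['', '52ew', '52ew', '52ew', 'fk37']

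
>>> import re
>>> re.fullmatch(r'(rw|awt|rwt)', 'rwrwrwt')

None

`re.fullmatch` requires the pattern to consume the entire string.
Here the string isn't matched end-to-end, so the call returns None.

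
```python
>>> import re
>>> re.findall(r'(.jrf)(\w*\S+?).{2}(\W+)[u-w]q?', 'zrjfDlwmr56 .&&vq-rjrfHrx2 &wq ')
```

This matches any character, then the literal 'jrf' (captured); then zero or more of a word character, then one or more of a non-whitespace character (lazy) (captured); then exactly 2 of any character; then one or more of a non-word character (captured); then a character in [u-w], then optionally the literal 'q'.
Scanning left to right: at [18:30] match 'rjrfHrx2 &wq', groups = ('rjrf', 'Hrx', '&').
`findall` packs the 3 group values into a tuple for every match.

[('rjrf', 'Hrx', '&')]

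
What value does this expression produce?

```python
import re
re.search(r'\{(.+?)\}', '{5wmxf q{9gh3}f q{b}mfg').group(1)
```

The match spans [0:14] → '{5wmxf q{9gh3}'.
Captured: group 1 = '5wmxf q{9gh3'.

'5wmxf q{9gh3'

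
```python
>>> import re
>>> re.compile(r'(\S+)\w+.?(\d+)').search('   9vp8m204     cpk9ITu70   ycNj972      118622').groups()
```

('9vp8m2', '4')

The match spans [3:11] → '9vp8m204'.
Captured: group 1 = '9vp8m2', group 2 = '4'.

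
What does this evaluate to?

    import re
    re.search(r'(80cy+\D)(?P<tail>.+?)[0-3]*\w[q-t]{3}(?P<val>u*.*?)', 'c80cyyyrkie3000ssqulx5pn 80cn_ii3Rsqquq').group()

Pattern: the literal '80c', then one or more of a literal 'y', then a non-digit (captured); then one or more of any character (lazy) (captured as 'tail'); then zero or more of a character in [0-3], then a word character, then exactly 3 of a character in [q-t]; then zero or more of the literal 'u', then zero or more of any character (lazy) (captured as 'val').
A non-greedy quantifier consumes as few characters as it can — just enough that the remainder of the pattern still matches from where it stops; whatever follows it matches normally.
`search` walks the string left to right and returns the first match it finds.
The match spans [1:19] → '80cyyyrkie3000ssqu'.
Captured: group 1 = '80cyyyr', group 2 = 'kie', group 3 = 'u'.

'80cyyyrkie3000ssqu'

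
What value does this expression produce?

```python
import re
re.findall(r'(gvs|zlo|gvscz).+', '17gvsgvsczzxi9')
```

['gvs']

Walking the string: at [2:14] match 'gvsgvsczzxi9', group 1 = 'gvs'.
With a single group, `findall` returns only what that group captured — 1 item.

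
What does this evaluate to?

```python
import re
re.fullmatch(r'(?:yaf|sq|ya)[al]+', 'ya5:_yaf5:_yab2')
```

`fullmatch` succeeds only if the pattern covers the string from start to end.
Here the pattern can't cover the whole string, so the call returns None.

None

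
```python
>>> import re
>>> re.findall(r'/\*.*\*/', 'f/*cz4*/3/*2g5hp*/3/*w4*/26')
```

['/*cz4*/3/*2g5hp*/3/*w4*/']

Matches: at [1:25] → '/*cz4*/3/*2g5hp*/3/*w4*/'.
No capturing groups, so `findall` returns the 1 full match string.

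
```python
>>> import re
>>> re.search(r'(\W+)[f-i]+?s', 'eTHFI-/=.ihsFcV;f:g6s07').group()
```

'-/=.ihs'

The match spans [5:12] → '-/=.ihs'.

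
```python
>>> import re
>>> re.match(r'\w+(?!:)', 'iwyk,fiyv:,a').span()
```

(0, 4)

With `match`, the pattern is implicitly anchored at the beginning.
The match spans [0:4] → 'iwyk'.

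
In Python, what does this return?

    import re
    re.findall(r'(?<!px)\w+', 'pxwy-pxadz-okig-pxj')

['pxwy', 'pxadz', 'okig', 'pxj']

Because the assertion is negative and zero-width, positions next to the forbidden text are skipped.
Scanning left to right: at [0:4] → 'pxwy'; at [5:10] → 'pxadz'; at [11:15] → 'okig'; at [16:19] → 'pxj'.
Since nothing is captured, `findall` lists the 4 matched substrings directly.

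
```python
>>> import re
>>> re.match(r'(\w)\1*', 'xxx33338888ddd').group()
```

A backreference is literal: `\1` must see the identical characters the first group matched.
With `match`, the pattern is implicitly anchored at the beginning.
The match spans [0:3] → 'xxx'.
Captured: group 1 = 'x'.

'xxx'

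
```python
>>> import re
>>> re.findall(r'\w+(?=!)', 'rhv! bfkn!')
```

Lookahead/lookbehind check context without consuming it, so the matched span excludes the asserted characters.
Scanning left to right: at [0:3] → 'rhv'; at [5:9] → 'bfkn'.
With no groups in the pattern, `findall` gives back each whole match — 2 here.

['rhv', 'bfkn']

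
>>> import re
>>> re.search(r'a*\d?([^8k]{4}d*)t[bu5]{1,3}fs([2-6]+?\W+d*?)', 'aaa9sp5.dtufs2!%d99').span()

The `?` after the quantifier makes it lazy — it takes as little as possible before letting the rest of the pattern try.
The match spans [0:16] → 'aaa9sp5.dtufs2!%'.

(0, 16)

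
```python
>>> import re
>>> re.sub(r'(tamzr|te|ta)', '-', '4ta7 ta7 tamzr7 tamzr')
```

Branches in `(...|...)` are attempted left-to-right; the first branch that allows the whole pattern to succeed is taken.
Matches: at [1:3] → 'ta'; at [5:7] → 'ta'; at [9:14] → 'tamzr'; at [16:21] → 'tamzr'.
`sub` substitutes '-' at each match site.

'4-7 -7 -7 -'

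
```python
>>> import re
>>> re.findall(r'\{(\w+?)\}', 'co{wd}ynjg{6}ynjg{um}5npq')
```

['wd', '6', 'um']

Matches: at [2:6] match '{wd}', group 1 = 'wd'; at [10:13] match '{6}', group 1 = '6'; at [17:21] match '{um}', group 1 = 'um'.
With a single group, `findall` returns only what that group captured — 3 items.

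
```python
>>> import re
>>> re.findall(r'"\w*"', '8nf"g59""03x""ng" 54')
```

['"g59"', '"03x"', '"ng"']

Scanning left to right: at [3:8] → '"g59"'; at [8:13] → '"03x"'; at [13:17] → '"ng"'.
`findall` yields the raw match text (3 of them) because the pattern has no groups.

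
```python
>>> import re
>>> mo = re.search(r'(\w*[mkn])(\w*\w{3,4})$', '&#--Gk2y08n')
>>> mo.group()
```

'Gk2y08n'

Pattern: zero or more of a word character, then one of [mkn] (captured); then zero or more of a word character, then 3 to 4 of a word character (captured); then anchored at the end.
`search` walks the string left to right and returns the first match it finds.
The match spans [4:11] → 'Gk2y08n'.
Captured: group 1 = 'Gk', group 2 = '2y08n'.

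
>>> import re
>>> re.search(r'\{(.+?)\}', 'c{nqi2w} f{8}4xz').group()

`re.search` scans for the first position where the pattern succeeds.
The match spans [1:8] → '{nqi2w}'.
Captured: group 1 = 'nqi2w'.

'{nqi2w}'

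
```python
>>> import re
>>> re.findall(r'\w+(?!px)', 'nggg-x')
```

['nggg', 'x']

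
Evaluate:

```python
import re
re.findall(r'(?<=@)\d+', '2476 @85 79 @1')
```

['85', '1']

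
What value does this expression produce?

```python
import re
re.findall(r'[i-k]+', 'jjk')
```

['jjk']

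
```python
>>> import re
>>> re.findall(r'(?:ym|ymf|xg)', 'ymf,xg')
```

['ym', 'xg']

Alternation tries branches left to right and keeps the first one that lets the overall match succeed at that position.
Scanning left to right: at [0:2] → 'ym'; at [4:6] → 'xg'.
Since nothing is captured, `findall` lists the 2 matched substrings directly.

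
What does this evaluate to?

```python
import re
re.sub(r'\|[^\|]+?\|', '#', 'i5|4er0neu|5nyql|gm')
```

'i5#5nyql|gm'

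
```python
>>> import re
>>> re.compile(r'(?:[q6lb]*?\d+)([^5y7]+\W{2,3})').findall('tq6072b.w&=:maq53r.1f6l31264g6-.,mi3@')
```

This matches zero or more of one of [q6lb] (lazy), then one or more of a digit (non-capturing group); then one or more of any character except [5y7], then 2 to 3 of a non-word character (captured).
Scanning left to right: at [1:12] match 'q6072b.w&=:', group 1 = 'b.w&=:'; at [14:33] match 'q53r.1f6l31264g6-.,', group 1 = 'r.1f6l31264g6-.,'.
Because there's exactly one group, `findall` drops the full match and keeps group 1 from each hit.

['b.w&=:', 'r.1f6l31264g6-.,']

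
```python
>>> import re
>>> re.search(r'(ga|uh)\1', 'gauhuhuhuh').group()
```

'uhuh'

After group 1 captures some text, `\1` only succeeds where that same text appears again.
Unlike `match`, `search` isn't anchored — it looks for the pattern anywhere in the string.
The match spans [2:6] → 'uhuh'.
Captured: group 1 = 'uh'.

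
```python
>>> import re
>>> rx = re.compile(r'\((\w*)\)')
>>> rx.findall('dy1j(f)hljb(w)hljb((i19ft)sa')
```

One capturing group, so `findall` returns just the captured substring from each match — 3 in all.

['f', 'w', 'i19ft']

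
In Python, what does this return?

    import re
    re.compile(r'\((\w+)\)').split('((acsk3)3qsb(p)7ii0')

['(', 'acsk3', '3qsb', 'p', '7ii0']

Matches to split on: at [1:8] → '(acsk3)'; at [12:15] → '(p)'.
With a capturing group present, the delimiter's captured portion is kept in the result list.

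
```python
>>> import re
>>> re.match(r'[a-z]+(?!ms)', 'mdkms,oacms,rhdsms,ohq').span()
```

(0, 5)

`re.match` won't scan ahead — the pattern has to work from the very first character.
The match spans [0:5] → 'mdkms'.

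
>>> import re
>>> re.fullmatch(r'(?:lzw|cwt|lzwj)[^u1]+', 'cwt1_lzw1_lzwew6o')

None

`fullmatch` succeeds only if the pattern covers the string from start to end.
Here the pattern can't cover the whole string, so the call returns None.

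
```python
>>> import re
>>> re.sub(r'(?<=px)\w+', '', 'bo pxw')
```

'bo px'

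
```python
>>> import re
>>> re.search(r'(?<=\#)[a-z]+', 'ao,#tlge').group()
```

Lookahead/lookbehind check context without consuming it, so the matched span excludes the asserted characters.
`re.search` tries every starting position until one works.
The match spans [4:8] → 'tlge'.

'tlge'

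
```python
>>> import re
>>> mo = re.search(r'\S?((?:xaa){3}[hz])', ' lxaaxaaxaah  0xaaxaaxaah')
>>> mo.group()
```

The pattern matches optionally a non-whitespace character; then the literal 'xaa' repeated 3 times, then one of [hz] (captured).
`search` walks the string left to right and returns the first match it finds.
The match spans [1:12] → 'lxaaxaaxaah'.
Captured: group 1 = 'xaaxaaxaah'.

'lxaaxaaxaah'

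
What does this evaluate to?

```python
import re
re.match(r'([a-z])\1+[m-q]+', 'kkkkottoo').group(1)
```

'k'

A backreference is literal: `\1` must see the identical characters the first group matched.
`re.match` only tries the pattern at the start of the string.
The match spans [0:5] → 'kkkko'.
Captured: group 1 = 'k'.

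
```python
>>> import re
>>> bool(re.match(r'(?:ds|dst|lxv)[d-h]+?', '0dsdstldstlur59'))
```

`re.match` won't scan ahead — the pattern has to work from the very first character.
Here position 0 doesn't satisfy it, so the call returns None, and `bool(None)` is False.

False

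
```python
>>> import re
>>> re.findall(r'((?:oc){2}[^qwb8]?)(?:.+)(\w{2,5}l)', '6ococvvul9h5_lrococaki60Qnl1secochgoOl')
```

This matches the literal 'oc' repeated 2 times, then optionally any character except [qwb8] (captured); then one or more of any character (non-capturing group); then 2 to 5 of a word character, then a literal 'l' (captured).
Scanning left to right: at [1:38] match 'ococvvul9h5_lrococaki60Qnl1secochgoOl', groups = ('ococv', 'oOl').
With 2 capturing groups, `findall` returns a 2-tuple per match.

[('ococv', 'oOl')]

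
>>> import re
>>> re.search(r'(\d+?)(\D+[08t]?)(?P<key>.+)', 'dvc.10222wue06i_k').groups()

('10222', 'wue0', '6i_k')

This matches one or more of a digit (lazy) (captured); then one or more of a non-digit, then optionally one of [08t] (captured); then one or more of any character (captured as 'key').
`search` walks the string left to right and returns the first match it finds.
The match spans [4:17] → '10222wue06i_k'.
Captured: group 1 = '10222', group 2 = 'wue0', group 3 = '6i_k'.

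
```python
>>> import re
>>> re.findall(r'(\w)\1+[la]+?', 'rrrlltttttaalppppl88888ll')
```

['r', 't', 'p', '8']

`\1` has to match the exact text group 1 already captured.
Matches: at [0:4] match 'rrrl', group 1 = 'r'; at [5:11] match 'ttttta', group 1 = 't'; at [13:18] match 'ppppl', group 1 = 'p'; at [18:24] match '88888l', group 1 = '8'.
`findall` collects group 1 from each match (4 total).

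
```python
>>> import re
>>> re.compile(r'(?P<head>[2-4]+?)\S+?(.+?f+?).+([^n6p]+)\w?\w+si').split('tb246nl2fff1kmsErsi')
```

['tb', '2', '6nl2f', 'E', '']

Pattern: one or more of a character in [2-4] (lazy) (captured as 'head'); then one or more of a non-whitespace character (lazy); then one or more of any character (lazy), then one or more of the literal 'f' (lazy) (captured); then one or more of any character; then one or more of any character except [n6p] (captured); then optionally a word character, then one or more of a word character, then the literal 'si'.
With the lazy modifier that quantifier settles for the fewest repetitions that let the rest of the pattern succeed (the atoms after it are unaffected and can still be greedy).
Matches to split on: at [2:19] → '246nl2fff1kmsErsi'.
The group in the pattern means `split` returns the separators' captures alongside the pieces.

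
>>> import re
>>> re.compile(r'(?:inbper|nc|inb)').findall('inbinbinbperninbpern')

Alternation tries branches left to right and keeps the first one that lets the overall match succeed at that position.
Scanning left to right: at [0:3] → 'inb'; at [3:6] → 'inb'; at [6:12] → 'inbper'; at [13:19] → 'inbper'.
Since nothing is captured, `findall` lists the 4 matched substrings directly.

['inb', 'inb', 'inbper', 'inbper']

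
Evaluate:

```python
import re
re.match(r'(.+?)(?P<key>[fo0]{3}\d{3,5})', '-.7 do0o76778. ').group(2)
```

The match spans [0:13] → '-.7 do0o76778'.
Captured: group 1 = '-.7 d', group 2 = 'o0o76778'.

'o0o76778'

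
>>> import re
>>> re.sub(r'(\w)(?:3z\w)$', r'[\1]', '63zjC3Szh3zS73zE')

The pattern matches a word character (captured); then the literal '3z', then a word character (non-capturing group); then anchored at the end.
Matches: at [12:16] → '73zE'.
The replacement refers to a captured group, so each match is rewritten using its own captured text.

'63zjC3Szh3zS[7]'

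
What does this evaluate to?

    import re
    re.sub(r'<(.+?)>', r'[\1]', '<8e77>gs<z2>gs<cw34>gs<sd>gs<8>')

'[8e77]gs[z2]gs[cw34]gs[sd]gs[8]'

Lazy quantifiers expand one character at a time until the remainder of the pattern can match.
`\1` in the replacement pulls in group 1's text for each match.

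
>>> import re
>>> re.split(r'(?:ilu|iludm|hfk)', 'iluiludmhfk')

['', '', 'dm', '']

Branches in `(...|...)` are attempted left-to-right; the first branch that allows the whole pattern to succeed is taken.
Matches to split on: at [0:3] → 'ilu'; at [3:6] → 'ilu'; at [8:11] → 'hfk'.
The string is cut at each match, leaving 4 pieces.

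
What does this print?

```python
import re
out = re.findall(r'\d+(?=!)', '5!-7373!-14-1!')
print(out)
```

Lookahead/lookbehind check context without consuming it, so the matched span excludes the asserted characters.
With no groups in the pattern, `findall` gives back each whole match — 3 here.

['5', '7373', '1']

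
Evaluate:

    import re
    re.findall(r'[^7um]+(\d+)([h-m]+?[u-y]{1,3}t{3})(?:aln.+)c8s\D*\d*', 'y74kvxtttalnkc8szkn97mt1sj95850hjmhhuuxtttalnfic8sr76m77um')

The pattern matches one or more of any character except [7um]; then one or more of a digit (captured); then one or more of a character in [h-m] (lazy), then 1 to 3 of a character in [u-y], then exactly 3 of a literal 't' (captured); then the literal 'aln', then one or more of any character (non-capturing group); then the literal 'c8s', then zero or more of a non-digit, then zero or more of a digit.
Multiple groups make `findall` return tuples — one 2-tuple for the one match.

[('74', 'kvxttt')]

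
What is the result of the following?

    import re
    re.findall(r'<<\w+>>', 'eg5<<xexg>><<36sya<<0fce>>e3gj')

['<<xexg>>', '<<0fce>>']

Walking the string: at [3:11] → '<<xexg>>'; at [18:26] → '<<0fce>>'.
Since nothing is captured, `findall` lists the 2 matched substrings directly.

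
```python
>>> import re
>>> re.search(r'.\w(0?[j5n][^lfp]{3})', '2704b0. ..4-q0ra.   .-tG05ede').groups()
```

This matches any character, then a word character; then optionally a literal '0', then one of [j5n], then exactly 3 of any character except [lfp] (captured).
Unlike `match`, `search` isn't anchored — it looks for the pattern anywhere in the string.
The match spans [22:29] → 'tG05ede'.
Captured: group 1 = '05ede'.

('05ede',)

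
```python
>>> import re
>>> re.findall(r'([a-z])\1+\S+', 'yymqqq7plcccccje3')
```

A backreference is literal: `\1` must see the identical characters the first group matched.
One capturing group, so `findall` returns just the captured substring from the one match — 1 in all.

['y']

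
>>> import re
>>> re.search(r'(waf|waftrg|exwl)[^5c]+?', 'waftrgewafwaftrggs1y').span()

(0, 4)

Branches in `(...|...)` are attempted left-to-right; the first branch that allows the whole pattern to succeed is taken.
The match spans [0:4] → 'waft'.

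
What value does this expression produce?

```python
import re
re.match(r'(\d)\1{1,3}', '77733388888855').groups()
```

A backreference is literal: `\1` must see the identical characters the first group matched.
`match` is anchored at position 0; if the pattern doesn't fit there, it returns None.
The match spans [0:3] → '777'.
Captured: group 1 = '7'.

('7',)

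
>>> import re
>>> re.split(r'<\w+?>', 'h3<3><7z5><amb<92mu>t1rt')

['h3', '', '<amb', 't1rt']

Matches to split on: at [2:5] → '<3>'; at [5:10] → '<7z5>'; at [14:20] → '<92mu>'.
Each match becomes a cut point; 4 segments remain.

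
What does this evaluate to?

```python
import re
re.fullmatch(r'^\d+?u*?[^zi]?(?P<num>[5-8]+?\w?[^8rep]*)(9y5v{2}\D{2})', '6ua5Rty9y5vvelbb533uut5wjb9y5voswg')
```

None

`re.fullmatch` is like wrapping the pattern in `^…$` (in single-line mode).
Here there's no way to consume every character, so the call returns None.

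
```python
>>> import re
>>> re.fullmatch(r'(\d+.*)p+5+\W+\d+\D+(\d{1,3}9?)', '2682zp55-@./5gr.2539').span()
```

`re.fullmatch` requires the pattern to consume the entire string.
The match spans [0:20] → '2682zp55-@./5gr.2539'.

(0, 20)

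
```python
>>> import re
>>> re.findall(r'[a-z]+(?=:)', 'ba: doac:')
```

['ba', 'doac']

The `(?=…)`/`(?<=…)` assertion just peeks at neighbouring text; it doesn't advance the match position.
With no groups in the pattern, `findall` gives back each whole match — 2 here.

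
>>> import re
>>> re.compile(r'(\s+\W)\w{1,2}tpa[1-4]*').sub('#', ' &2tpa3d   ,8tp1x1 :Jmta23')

'#d   ,8tp1x1 :Jmta23'

The pattern matches one or more of whitespace, then a non-word character (captured); then 1 to 2 of a word character, then the literal 'tpa', then zero or more of a character in [1-4].
Each match is replaced by '#'.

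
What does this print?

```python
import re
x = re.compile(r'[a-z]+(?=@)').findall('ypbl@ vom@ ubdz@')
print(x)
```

['ypbl', 'vom', 'ubdz']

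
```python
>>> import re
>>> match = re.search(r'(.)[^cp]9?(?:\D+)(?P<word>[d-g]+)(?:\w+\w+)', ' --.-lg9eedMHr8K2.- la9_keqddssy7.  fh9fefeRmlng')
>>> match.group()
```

' --.-lg9eedMHr8K2'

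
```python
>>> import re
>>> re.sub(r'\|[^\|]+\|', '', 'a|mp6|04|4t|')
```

Each match is replaced by ''.

'a04'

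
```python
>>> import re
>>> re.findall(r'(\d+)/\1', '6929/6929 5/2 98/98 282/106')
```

After group 1 captures some text, `\1` only succeeds where that same text appears again.
Matches: at [0:9] match '6929/6929', group 1 = '6929'; at [14:19] match '98/98', group 1 = '98'.
One capturing group, so `findall` returns just the captured substring from each match — 2 in all.

['6929', '98']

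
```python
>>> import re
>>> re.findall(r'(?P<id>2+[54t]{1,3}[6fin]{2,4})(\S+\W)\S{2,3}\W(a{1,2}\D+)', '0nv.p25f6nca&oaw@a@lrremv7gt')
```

This matches one or more of a literal '2', then 1 to 3 of one of [54t], then 2 to 4 of one of [6fin] (captured as 'id'); then one or more of a non-whitespace character, then a non-word character (captured); then 2 to 3 of a non-whitespace character, then a non-word character; then 1 to 2 of the literal 'a', then one or more of a non-digit (captured).
Matches: at [5:25] match '25f6nca&oaw@a@lrremv', groups = ('25f6n', 'ca&', 'a@lrremv').
Multiple groups make `findall` return tuples — one 3-tuple for the one match.

[('25f6n', 'ca&', 'a@lrremv')]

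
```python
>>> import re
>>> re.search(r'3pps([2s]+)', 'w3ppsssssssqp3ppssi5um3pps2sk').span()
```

(1, 11)

The pattern matches the literal '3', then the literal 'pps'; then one or more of one of [2s] (captured).
`search` walks the string left to right and returns the first match it finds.
The match spans [1:11] → '3ppsssssss'.
Captured: group 1 = 'ssssss'.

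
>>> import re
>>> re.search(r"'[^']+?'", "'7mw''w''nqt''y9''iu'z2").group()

`search` walks the string left to right and returns the first match it finds.
The match spans [0:5] → "'7mw'".

"'7mw'"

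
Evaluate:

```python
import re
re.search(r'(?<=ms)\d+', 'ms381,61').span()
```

(2, 5)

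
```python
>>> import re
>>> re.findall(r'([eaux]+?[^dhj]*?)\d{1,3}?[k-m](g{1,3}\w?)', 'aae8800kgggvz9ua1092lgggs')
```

The `?` after the quantifier makes it lazy — it takes as little as possible before letting the rest of the pattern try.
Multiple groups make `findall` return tuples — one 2-tuple for each match.

[('aae8', 'gggv'), ('ua1', 'gggs')]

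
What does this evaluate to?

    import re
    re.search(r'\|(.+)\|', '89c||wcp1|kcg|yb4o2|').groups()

`search` walks the string left to right and returns the first match it finds.
The match spans [3:20] → '||wcp1|kcg|yb4o2|'.
Captured: group 1 = '|wcp1|kcg|yb4o2'.

('|wcp1|kcg|yb4o2',)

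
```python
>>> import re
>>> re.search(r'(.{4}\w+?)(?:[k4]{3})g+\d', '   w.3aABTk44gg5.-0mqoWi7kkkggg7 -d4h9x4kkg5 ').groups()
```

('  w.3aABT',)

Pattern: exactly 4 of any character, then one or more of a word character (lazy) (captured); then exactly 3 of one of [k4] (non-capturing group); then one or more of the literal 'g', then a digit.
Unlike `match`, `search` isn't anchored — it looks for the pattern anywhere in the string.
The match spans [1:16] → '  w.3aABTk44gg5'.
Captured: group 1 = '  w.3aABT'.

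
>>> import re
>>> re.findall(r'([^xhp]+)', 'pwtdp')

['wtd']

This matches one or more of any character except [xhp] (captured).
Walking the string: at [1:4] match 'wtd', group 1 = 'wtd'.
`findall` collects group 1 from the one match (1 total).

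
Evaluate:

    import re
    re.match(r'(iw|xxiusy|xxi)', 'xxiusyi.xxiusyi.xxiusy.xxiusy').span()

(0, 6)

`re.match` only tries the pattern at the start of the string.
The match spans [0:6] → 'xxiusy'.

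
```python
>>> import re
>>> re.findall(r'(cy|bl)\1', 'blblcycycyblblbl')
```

['bl', 'cy', 'bl']

A backreference is literal: `\1` must see the identical characters the first group matched.
Scanning left to right: at [0:4] match 'blbl', group 1 = 'bl'; at [4:8] match 'cycy', group 1 = 'cy'; at [10:14] match 'blbl', group 1 = 'bl'.
One capturing group, so `findall` returns just the captured substring from each match — 3 in all.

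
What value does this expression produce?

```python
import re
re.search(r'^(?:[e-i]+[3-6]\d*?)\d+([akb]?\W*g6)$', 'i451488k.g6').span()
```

(0, 11)

This matches anchored at the start of the string; then one or more of a character in [e-i], then a character in [3-6], then zero or more of a digit (lazy) (non-capturing group); then one or more of a digit; then optionally one of [akb], then zero or more of a non-word character, then the literal 'g6' (captured); then anchored at the end.
Unlike `match`, `search` isn't anchored — it looks for the pattern anywhere in the string.
The match spans [0:11] → 'i451488k.g6'.
Captured: group 1 = 'k.g6'.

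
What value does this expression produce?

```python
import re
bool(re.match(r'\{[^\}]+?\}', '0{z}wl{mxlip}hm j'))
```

With `match`, the pattern is implicitly anchored at the beginning.
Here position 0 doesn't satisfy it, so the call returns None, and `bool(None)` is False.

False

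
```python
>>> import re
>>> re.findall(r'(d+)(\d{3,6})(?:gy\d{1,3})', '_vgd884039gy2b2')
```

[('d', '884039')]

The pattern matches one or more of a literal 'd' (captured); then 3 to 6 of a digit (captured); then the literal 'gy', then 1 to 3 of a digit (non-capturing group).
Matches: at [3:13] match 'd884039gy2', groups = ('d', '884039').
`findall` packs the 2 group values into a tuple for every match.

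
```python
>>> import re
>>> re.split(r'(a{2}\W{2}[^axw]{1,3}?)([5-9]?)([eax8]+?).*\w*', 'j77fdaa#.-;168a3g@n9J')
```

['j77fd', 'aa#.-;1', '6', '8', '']

Pattern: exactly 2 of a literal 'a', then exactly 2 of a non-word character, then 1 to 3 of any character except [axw] (lazy) (captured); then optionally a character in [5-9] (captured); then one or more of one of [eax8] (lazy) (captured); then zero or more of any character, then zero or more of a word character.
A `+?`/`*?`/`{m,n}?` starts at its minimum and grows only as far as needed for what follows to match.
Matches to split on: at [5:21] → 'aa#.-;168a3g@n9J'.
Because the pattern has a capturing group, `split` also inserts each captured text between the pieces.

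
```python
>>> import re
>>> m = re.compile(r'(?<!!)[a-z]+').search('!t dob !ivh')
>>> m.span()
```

(3, 6)

A negative assertion filters positions out without eating any characters.
`re.search` scans for the first position where the pattern succeeds.
The match spans [3:6] → 'dob'.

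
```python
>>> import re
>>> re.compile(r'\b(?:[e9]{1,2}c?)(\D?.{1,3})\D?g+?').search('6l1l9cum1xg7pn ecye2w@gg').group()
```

'ecye2w@g'

This matches a word boundary (`\b`, zero-width); then 1 to 2 of one of [e9], then optionally the literal 'c' (non-capturing group); then optionally a non-digit, then 1 to 3 of any character (captured); then optionally a non-digit, then one or more of the literal 'g' (lazy).
`re.search` scans for the first position where the pattern succeeds.
The match spans [15:23] → 'ecye2w@g'.
Captured: group 1 = 'ye2w'.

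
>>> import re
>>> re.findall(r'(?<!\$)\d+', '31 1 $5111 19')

['31', '1', '111', '19']

A negative assertion filters positions out without eating any characters.
Scanning left to right: at [0:2] → '31'; at [3:4] → '1'; at [7:10] → '111'; at [11:13] → '19'.
Since nothing is captured, `findall` lists the 4 matched substrings directly.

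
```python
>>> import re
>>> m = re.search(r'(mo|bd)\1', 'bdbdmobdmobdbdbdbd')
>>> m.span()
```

A backreference is literal: `\1` must see the identical characters the first group matched.
`re.search` scans for the first position where the pattern succeeds.
The match spans [0:4] → 'bdbd'.
Captured: group 1 = 'bd'.

(0, 4)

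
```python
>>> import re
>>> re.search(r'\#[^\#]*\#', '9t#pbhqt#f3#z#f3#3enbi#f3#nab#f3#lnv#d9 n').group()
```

The match spans [2:9] → '#pbhqt#'.

'#pbhqt#'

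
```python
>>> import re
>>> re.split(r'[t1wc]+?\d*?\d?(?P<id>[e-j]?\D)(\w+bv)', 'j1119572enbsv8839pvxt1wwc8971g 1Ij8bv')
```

['j1119572enbsv8839pvx', 'g ', '1Ij8bv', '']

This matches one or more of one of [t1wc] (lazy), then zero or more of a digit (lazy), then optionally a digit; then optionally a character in [e-j], then a non-digit (captured as 'id'); then one or more of a word character, then the literal 'bv' (captured).
Matches to split on: at [20:37] → 't1wwc8971g 1Ij8bv'.
With a capturing group present, the delimiter's captured portion is kept in the result list.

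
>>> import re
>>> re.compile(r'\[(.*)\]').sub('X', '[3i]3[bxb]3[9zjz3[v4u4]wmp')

Matches: at [0:23] → '[3i]3[bxb]3[9zjz3[v4u4]'.
`sub` substitutes 'X' at each match site.

'Xwmp'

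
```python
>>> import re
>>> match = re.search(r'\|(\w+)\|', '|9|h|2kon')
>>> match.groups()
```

('9',)

`re.search` tries every starting position until one works.
The match spans [0:3] → '|9|'.
Captured: group 1 = '9'.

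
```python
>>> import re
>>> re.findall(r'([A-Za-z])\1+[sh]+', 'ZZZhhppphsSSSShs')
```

The backreference `\1` re-matches whatever the first group consumed, character for character.
Matches: at [0:5] match 'ZZZhh', group 1 = 'Z'; at [5:10] match 'ppphs', group 1 = 'p'; at [10:16] match 'SSSShs', group 1 = 'S'.
`findall` collects group 1 from each match (3 total).

['Z', 'p', 'S']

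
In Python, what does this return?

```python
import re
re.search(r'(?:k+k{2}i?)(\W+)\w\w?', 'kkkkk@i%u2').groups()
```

('@',)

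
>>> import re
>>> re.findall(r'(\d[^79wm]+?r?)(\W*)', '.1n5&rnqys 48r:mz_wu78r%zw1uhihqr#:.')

[('1n', ''), ('5&r', ''), ('48r', ':'), ('78r', '%'), ('1u', '')]

A `+?`/`*?`/`{m,n}?` starts at its minimum and grows only as far as needed for what follows to match.
Multiple groups make `findall` return tuples — one 2-tuple for each match.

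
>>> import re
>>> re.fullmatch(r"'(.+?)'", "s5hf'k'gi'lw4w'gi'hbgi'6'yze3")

`re.fullmatch` is like wrapping the pattern in `^…$` (in single-line mode).
Here the string isn't matched end-to-end, so the call returns None.

None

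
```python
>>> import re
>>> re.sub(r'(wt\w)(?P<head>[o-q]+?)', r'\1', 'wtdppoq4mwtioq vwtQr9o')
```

A non-greedy quantifier consumes as few characters as it can — just enough that the remainder of the pattern still matches from where it stops; whatever follows it matches normally.
The replacement refers to a captured group, so each match is rewritten using its own captured text.

'wtdpoq4mwtiq vwtQr9o'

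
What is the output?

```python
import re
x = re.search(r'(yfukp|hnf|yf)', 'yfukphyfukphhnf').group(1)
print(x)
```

The match spans [0:5] → 'yfukp'.
Captured: group 1 = 'yfukp'.

yfukp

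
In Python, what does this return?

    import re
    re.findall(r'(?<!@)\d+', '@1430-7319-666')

The negative lookahead/lookbehind blocks any match where the forbidden context is present.
Walking the string: at [2:5] → '430'; at [6:10] → '7319'; at [11:14] → '666'.
With no groups in the pattern, `findall` gives back each whole match — 3 here.

['430', '7319', '666']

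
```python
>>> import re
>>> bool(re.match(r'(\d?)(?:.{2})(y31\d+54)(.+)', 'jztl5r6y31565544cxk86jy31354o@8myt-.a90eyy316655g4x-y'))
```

`match` is anchored at position 0; if the pattern doesn't fit there, it returns None.
Here the string doesn't start with a match, so the call returns None, and `bool(None)` is False.

False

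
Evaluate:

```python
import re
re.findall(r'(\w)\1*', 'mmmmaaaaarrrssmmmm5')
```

['m', 'a', 'r', 's', 'm', '5']

`\1` is not a pattern — it's the concrete string captured by group 1, re-applied verbatim.
One capturing group, so `findall` returns just the captured substring from each match — 6 in all.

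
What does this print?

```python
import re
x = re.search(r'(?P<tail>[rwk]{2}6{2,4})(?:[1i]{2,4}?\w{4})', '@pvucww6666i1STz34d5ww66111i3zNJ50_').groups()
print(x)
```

('ww6666',)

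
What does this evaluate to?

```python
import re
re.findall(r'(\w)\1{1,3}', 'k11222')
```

A backreference is literal: `\1` must see the identical characters the first group matched.
One capturing group, so `findall` returns just the captured substring from each match — 2 in all.

['1', '2']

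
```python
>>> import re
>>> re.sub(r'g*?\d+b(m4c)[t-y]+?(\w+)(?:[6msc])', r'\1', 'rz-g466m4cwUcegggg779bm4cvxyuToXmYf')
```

'rz-g466m4cwUcem4cYf'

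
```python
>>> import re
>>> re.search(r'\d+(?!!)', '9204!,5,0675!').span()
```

(0, 3)

The negative lookahead/lookbehind blocks any match where the forbidden context is present.
The match spans [0:3] → '920'.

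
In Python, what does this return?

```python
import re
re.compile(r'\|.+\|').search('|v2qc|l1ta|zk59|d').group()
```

'|v2qc|l1ta|zk59|'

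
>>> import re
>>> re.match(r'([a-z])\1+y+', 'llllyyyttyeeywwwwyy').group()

'llllyyy'

`match` is anchored at position 0; if the pattern doesn't fit there, it returns None.
The match spans [0:7] → 'llllyyy'.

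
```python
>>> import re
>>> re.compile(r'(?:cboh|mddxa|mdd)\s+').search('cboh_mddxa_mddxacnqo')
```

`re.search` tries every starting position until one works.
Here the pattern never matches, so the call returns None.

None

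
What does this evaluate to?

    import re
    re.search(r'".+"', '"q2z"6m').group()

'"q2z"'

`re.search` tries every starting position until one works.
The match spans [0:5] → '"q2z"'.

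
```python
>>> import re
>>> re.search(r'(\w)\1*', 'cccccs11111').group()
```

'ccccc'

The backreference `\1` re-matches whatever the first group consumed, character for character.
`re.search` tries every starting position until one works.
The match spans [0:5] → 'ccccc'.
Captured: group 1 = 'c'.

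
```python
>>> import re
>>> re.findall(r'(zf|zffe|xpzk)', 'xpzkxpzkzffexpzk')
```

Alternation isn't longest-match — the leftmost alternative that fits at this position is chosen.
Walking the string: at [0:4] match 'xpzk', group 1 = 'xpzk'; at [4:8] match 'xpzk', group 1 = 'xpzk'; at [8:10] match 'zf', group 1 = 'zf'; at [12:16] match 'xpzk', group 1 = 'xpzk'.
With a single group, `findall` returns only what that group captured — 4 items.

['xpzk', 'xpzk', 'zf', 'xpzk']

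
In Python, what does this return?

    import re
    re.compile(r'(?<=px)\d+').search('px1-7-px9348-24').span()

(2, 3)

The positive lookaround only admits positions where the adjacent text matches; those characters stay outside the span.
The match spans [2:3] → '1'.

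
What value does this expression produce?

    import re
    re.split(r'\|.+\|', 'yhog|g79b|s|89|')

['yhog', '']

Matches to split on: at [4:15] → '|g79b|s|89|'.
Splitting on the pattern gives 2 pieces.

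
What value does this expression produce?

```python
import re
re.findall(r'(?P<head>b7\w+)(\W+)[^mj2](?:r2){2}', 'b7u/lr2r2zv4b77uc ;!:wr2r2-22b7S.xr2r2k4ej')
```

[('b7u', '/'), ('b77uc', ' ;!:'), ('b7S', '.')]

With 2 capturing groups, `findall` returns a 2-tuple per match.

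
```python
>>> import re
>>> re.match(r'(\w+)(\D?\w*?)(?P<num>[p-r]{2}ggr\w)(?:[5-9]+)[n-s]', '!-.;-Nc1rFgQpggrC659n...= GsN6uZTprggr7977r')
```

`match` is anchored at position 0; if the pattern doesn't fit there, it returns None.
Here the string doesn't start with a match, so the call returns None.

None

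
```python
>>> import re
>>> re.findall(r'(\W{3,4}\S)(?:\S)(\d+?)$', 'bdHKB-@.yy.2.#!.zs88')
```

With 2 capturing groups, `findall` returns a 2-tuple per match.

[('.#!.z', '88')]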